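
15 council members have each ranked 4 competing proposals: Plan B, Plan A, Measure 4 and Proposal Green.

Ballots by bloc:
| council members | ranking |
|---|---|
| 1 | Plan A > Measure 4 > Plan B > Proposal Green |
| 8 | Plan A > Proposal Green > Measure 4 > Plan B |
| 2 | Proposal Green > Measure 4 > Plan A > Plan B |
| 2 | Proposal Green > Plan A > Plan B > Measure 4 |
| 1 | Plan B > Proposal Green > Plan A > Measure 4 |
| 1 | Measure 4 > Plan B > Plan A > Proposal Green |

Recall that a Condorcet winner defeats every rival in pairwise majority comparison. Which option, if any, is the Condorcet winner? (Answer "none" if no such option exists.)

Plan A

Pairwise majorities:
Plan B vs Plan A: Plan B preferred on 1+1 = 2 ballots; Plan A wins 13–2.
Plan B vs Measure 4: Plan B is ranked higher on 2+1 = 3 ballots, Measure 4 on 12. Measure 4 wins 12–3.
Plan B vs Proposal Green: 1+1+1 = 3 for Plan B, 12 for Proposal Green — Proposal Green by 12–3.
Plan A vs Measure 4: Plan A preferred on 1+8+2+1 = 12 ballots; Plan A wins 12–3.
Plan A vs Proposal Green: Plan A is ranked higher on 1+8+1 = 10 ballots, Proposal Green on 5. Plan A wins 10–5.
Measure 4 vs Proposal Green: 2 to 13, Proposal Green.
Only Plan A has no losses; Plan A is the Condorcet winner.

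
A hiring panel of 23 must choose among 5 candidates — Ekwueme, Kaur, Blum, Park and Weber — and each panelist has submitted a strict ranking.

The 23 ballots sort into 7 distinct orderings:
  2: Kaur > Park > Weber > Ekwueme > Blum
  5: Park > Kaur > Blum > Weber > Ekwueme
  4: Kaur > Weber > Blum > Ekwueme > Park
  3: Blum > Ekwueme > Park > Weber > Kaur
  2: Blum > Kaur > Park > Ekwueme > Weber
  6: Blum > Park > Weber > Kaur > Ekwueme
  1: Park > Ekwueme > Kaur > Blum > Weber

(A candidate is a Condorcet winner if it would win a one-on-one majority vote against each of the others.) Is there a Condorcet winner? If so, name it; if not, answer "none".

none

Check each pair by majority over 23 ballots:
Ekwueme vs Kaur: Ekwueme is ranked higher on 3+1 = 4 ballots, Kaur on 19. Kaur wins 19–4.
Ekwueme vs Blum: Ekwueme preferred on 2+1 = 3 ballots; Blum wins 20–3.
Ekwueme vs Park: 4+3 = 7 for Ekwueme, 16 for Park — Park by 16–7.
Ekwueme vs Weber: Ekwueme is ranked higher on 3+2+1 = 6 ballots, Weber on 17. Weber wins 17–6.
Kaur vs Blum: 12 to 11, Kaur.
Kaur vs Park: Kaur is ranked higher on 2+4+2 = 8 ballots, Park on 15. Park wins 15–8.
Kaur vs Weber: 14 to 9, Kaur.
Blum vs Park: 15 to 8, Blum.
Blum vs Weber: Blum is ranked higher on 5+3+2+6+1 = 17 ballots, Weber on 6. Blum wins 17–6.
Park vs Weber: 2+5+3+2+6+1 = 19 for Park, 4 for Weber — Park by 19–4.
No candidate is unbeaten: Ekwueme loses to Kaur; Kaur loses to Park; Blum loses to Kaur; Park loses to Blum; Weber loses to Kaur. In particular Kaur > Blum > Park > Kaur is a majority cycle — no Condorcet winner exists.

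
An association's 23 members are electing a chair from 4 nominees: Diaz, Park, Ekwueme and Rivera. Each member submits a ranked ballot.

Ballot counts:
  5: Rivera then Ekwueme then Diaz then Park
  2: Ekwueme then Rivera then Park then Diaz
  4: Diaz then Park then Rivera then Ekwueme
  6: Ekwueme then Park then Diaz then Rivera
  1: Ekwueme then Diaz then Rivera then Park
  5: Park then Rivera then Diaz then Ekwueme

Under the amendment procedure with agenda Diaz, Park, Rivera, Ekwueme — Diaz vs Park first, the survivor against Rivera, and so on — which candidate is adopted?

Round 1: Diaz vs Park — 10–13, Park advances.
Round 2: Park vs Rivera — 15–8, Park advances.
Round 3: Park vs Ekwueme — 9–14, Ekwueme advances.
Ekwueme survives the agenda.

Ekwueme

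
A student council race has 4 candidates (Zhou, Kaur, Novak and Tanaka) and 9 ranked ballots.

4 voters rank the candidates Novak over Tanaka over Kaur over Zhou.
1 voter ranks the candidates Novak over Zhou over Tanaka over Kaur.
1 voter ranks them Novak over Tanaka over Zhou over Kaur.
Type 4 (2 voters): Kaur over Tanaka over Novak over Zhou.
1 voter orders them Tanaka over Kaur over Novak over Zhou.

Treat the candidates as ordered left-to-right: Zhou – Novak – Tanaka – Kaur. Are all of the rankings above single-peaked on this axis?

Axis positions: Zhou=1, Novak=2, Tanaka=3, Kaur=4.
Type 1 (peak Novak at position 2): ranking walks positions 2-3-4-1, expanding outward from the peak — single-peaked.
Type 2 (peak Novak at position 2): ranking walks positions 2-1-3-4, expanding outward from the peak — single-peaked.
Type 3 (peak Novak at position 2): ranking walks positions 2-3-1-4, expanding outward from the peak — single-peaked.
Type 4 (peak Kaur at position 4): ranking walks positions 4-3-2-1, expanding outward from the peak — single-peaked.
Type 5 (peak Tanaka at position 3): ranking walks positions 3-4-2-1, expanding outward from the peak — single-peaked.
Every ranking is single-peaked on this axis.

yes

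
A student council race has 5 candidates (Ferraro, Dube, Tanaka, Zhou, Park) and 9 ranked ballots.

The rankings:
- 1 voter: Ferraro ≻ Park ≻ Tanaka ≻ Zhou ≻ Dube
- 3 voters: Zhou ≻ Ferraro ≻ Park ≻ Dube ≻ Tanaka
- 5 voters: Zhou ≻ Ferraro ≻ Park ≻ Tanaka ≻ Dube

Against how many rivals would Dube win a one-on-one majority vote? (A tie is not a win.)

0

Dube against each rival (9 voters):
Dube vs Ferraro: 0 for Dube, 9 for Ferraro — Ferraro by 9–0.
Dube vs Tanaka: 3 for Dube, 6 for Tanaka — Tanaka by 6–3.
Dube–Zhou: Zhou 9–0.
Dube–Park: Park 9–0.
Dube beats no one; loses to Ferraro, Tanaka, Zhou, Park — 0 pairwise wins.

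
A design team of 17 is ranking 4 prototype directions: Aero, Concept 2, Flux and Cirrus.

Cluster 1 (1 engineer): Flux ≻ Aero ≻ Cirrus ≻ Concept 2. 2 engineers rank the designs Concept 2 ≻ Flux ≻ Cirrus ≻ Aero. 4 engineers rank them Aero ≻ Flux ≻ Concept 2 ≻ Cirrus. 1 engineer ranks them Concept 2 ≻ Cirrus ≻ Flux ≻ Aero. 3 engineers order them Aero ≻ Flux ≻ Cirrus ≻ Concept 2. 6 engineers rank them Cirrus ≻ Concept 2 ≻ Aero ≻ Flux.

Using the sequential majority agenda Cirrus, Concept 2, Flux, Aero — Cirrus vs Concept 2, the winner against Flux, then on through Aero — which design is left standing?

Aero

Round 1: Cirrus vs Concept 2 — 10–7, Cirrus advances.
Round 2: Cirrus vs Flux — 7–10, Flux advances.
Round 3: Flux vs Aero — 4–13, Aero advances.
The agenda winner is Aero.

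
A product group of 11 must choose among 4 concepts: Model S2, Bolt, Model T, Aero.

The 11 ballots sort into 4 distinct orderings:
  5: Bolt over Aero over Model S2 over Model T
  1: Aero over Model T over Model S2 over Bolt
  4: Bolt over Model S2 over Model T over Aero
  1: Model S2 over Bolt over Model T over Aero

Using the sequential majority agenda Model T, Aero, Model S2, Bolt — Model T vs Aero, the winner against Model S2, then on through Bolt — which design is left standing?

Round 1: Model T vs Aero — 5–6, Aero advances.
Round 2: Aero vs Model S2 — 6–5, Aero advances.
Round 3: Aero vs Bolt — 1–10, Bolt advances.
The agenda winner is Bolt.

Bolt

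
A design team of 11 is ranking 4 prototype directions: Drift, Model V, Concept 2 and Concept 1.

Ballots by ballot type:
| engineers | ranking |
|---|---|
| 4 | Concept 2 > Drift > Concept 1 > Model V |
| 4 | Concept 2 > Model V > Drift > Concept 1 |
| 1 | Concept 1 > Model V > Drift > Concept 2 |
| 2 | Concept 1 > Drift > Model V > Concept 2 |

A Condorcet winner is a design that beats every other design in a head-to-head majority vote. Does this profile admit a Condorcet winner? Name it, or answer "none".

Head-to-head results (11 engineers):
Drift vs Model V: Drift is ranked higher on 4+2 = 6 ballots, Model V on 5. Drift wins 6–5.
Drift vs Concept 2: Drift preferred on 1+2 = 3 ballots; Concept 2 wins 8–3.
Drift vs Concept 1: 4+4 = 8 for Drift, 3 for Concept 1 — Drift by 8–3.
Model V vs Concept 2: Model V preferred on 1+2 = 3 ballots; Concept 2 wins 8–3.
Model V vs Concept 1: Model V is ranked higher on 4 ballots, Concept 1 on 7. Concept 1 wins 7–4.
Concept 2 vs Concept 1: 8 to 3, Concept 2.
Concept 2 beats each of Drift, Model V, Concept 1 — Concept 2 is the Condorcet winner.

Concept 2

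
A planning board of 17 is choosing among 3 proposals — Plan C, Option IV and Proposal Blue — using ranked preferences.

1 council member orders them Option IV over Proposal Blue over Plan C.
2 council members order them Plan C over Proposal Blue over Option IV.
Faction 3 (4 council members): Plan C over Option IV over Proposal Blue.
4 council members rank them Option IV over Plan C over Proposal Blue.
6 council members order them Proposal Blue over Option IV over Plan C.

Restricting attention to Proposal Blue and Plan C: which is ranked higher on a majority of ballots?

Ballots ranking Proposal Blue above Plan C: 1 + 6 = 7.
Ballots ranking Plan C above Proposal Blue: 17 − 7 = 10.
Plan C wins the head-to-head 10–7.

Plan C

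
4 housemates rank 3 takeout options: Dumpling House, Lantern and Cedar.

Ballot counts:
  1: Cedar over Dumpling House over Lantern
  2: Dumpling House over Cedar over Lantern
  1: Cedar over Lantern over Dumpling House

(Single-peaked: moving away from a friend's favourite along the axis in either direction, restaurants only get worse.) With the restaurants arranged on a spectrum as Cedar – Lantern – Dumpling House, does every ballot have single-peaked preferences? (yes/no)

Axis positions: Cedar=1, Lantern=2, Dumpling House=3.
Ballot type 1: ranking walks positions 1-3-2; Dumpling House is ranked above Lantern even though Lantern lies between Dumpling House and the peak Cedar on the axis — preferences dip and rise again. Not single-peaked.
Ballot type 2: ranking walks positions 3-1-2; Cedar is ranked above Lantern even though Lantern lies between Cedar and the peak Dumpling House on the axis — preferences dip and rise again. Not single-peaked.
Ballot type 3 (peak Cedar at position 1): ranking walks positions 1-2-3, expanding outward from the peak — single-peaked.
Ballot type 1 violates single-peakedness, so the profile is not single-peaked on this axis.

no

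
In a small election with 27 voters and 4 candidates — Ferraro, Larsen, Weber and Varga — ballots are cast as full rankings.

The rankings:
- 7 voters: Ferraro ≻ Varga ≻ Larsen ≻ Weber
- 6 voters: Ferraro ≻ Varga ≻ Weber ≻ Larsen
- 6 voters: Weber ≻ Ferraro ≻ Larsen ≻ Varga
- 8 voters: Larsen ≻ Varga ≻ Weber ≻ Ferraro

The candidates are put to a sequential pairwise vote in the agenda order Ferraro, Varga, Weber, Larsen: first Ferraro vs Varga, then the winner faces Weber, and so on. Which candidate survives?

Round 1: Ferraro vs Varga — 19–8, Ferraro advances.
Round 2: Ferraro vs Weber — 13–14, Weber advances.
Round 3: Weber vs Larsen — 12–15, Larsen advances.
Larsen survives the agenda.

Larsen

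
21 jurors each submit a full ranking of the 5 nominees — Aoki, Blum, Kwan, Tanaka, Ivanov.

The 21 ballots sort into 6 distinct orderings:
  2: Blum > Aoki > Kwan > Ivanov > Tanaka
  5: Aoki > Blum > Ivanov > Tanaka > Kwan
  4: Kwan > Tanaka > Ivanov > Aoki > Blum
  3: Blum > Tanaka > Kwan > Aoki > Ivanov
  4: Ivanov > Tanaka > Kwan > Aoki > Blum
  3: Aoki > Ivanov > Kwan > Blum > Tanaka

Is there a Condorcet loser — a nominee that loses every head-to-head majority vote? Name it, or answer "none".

none

Head-to-head results (21 jurors):
Aoki vs Blum: Aoki preferred on 5+4+4+3 = 16 ballots; Aoki wins 16–5.
Aoki vs Kwan: 10 to 11, Kwan.
Aoki vs Tanaka: Aoki is ranked higher on 2+5+3 = 10 ballots, Tanaka on 11. Tanaka wins 11–10.
Aoki vs Ivanov: 13 to 8, Aoki.
Blum vs Kwan: Kwan, 11–10.
Blum vs Tanaka: Blum preferred on 2+5+3+3 = 13 ballots; Blum wins 13–8.
Blum vs Ivanov: 10 to 11, Ivanov.
Kwan vs Tanaka: Tanaka, 12–9.
Kwan vs Ivanov: Kwan preferred on 2+4+3 = 9 ballots; Ivanov wins 12–9.
Tanaka–Ivanov: Ivanov 14–7.
Every nominee wins at least one matchup (Aoki beats Blum; Blum beats Tanaka; Kwan beats Aoki; Tanaka beats Aoki; Ivanov beats Blum), so there is no Condorcet loser.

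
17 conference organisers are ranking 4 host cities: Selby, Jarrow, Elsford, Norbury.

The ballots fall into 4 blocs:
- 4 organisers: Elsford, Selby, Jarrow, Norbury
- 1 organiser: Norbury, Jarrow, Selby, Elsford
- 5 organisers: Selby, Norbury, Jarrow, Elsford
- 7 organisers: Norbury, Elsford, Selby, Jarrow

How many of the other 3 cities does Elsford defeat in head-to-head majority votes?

2

Elsford against each rival (17 organisers):
Elsford vs Selby: Elsford, 11–6.
Elsford vs Jarrow: 4+7 = 11 for Elsford, 6 for Jarrow — Elsford by 11–6.
Elsford–Norbury: Norbury 13–4.
Elsford beats Selby, Jarrow; loses to Norbury — 2 pairwise wins.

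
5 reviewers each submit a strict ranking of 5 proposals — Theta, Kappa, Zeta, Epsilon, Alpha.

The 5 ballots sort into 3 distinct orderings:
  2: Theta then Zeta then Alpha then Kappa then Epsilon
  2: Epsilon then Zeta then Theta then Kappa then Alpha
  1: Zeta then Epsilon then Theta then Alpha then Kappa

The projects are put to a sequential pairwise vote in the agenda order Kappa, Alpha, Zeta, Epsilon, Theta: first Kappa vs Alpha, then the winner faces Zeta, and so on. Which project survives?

Round 1: Kappa vs Alpha — 2–3, Alpha advances.
Round 2: Alpha vs Zeta — 0–5, Zeta advances.
Round 3: Zeta vs Epsilon — 3–2, Zeta advances.
Round 4: Zeta vs Theta — 3–2, Zeta advances.
Zeta survives the agenda.

Zeta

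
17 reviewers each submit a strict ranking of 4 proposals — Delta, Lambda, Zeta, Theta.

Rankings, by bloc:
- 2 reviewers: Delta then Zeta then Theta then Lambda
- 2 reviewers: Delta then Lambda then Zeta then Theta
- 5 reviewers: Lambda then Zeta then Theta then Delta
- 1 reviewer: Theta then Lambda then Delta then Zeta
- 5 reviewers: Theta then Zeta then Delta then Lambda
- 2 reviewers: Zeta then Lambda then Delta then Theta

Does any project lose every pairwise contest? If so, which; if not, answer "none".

Head-to-head results (17 reviewers):
Delta vs Lambda: Delta preferred on 2+2+5 = 9 ballots; Delta wins 9–8.
Delta vs Zeta: Zeta, 12–5.
Delta vs Theta: 6 to 11, Theta.
Lambda vs Zeta: 2+5+1 = 8 for Lambda, 9 for Zeta — Zeta by 9–8.
Lambda vs Theta: 2+5+2 = 9 for Lambda, 8 for Theta — Lambda by 9–8.
Zeta vs Theta: Zeta preferred on 2+2+5+2 = 11 ballots; Zeta wins 11–6.
Each project has at least one pairwise win (Delta beats Lambda; Lambda beats Theta; Zeta beats Delta; Theta beats Delta) — no Condorcet loser.

none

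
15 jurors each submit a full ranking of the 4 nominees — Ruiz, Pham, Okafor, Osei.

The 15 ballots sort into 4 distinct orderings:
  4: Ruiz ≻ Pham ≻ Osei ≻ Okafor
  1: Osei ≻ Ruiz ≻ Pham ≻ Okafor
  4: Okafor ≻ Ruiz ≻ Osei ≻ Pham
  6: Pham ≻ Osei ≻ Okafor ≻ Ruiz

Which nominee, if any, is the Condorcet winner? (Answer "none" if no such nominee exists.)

none

Pairwise majorities:
Ruiz–Pham: Ruiz 9–6.
Ruiz vs Okafor: Okafor, 10–5.
Ruiz vs Osei: Ruiz, 8–7.
Pham–Okafor: Pham 11–4.
Pham vs Osei: Pham wins 10–5.
Okafor vs Osei: Osei wins 11–4.
Each nominee drops at least one matchup (Ruiz loses to Okafor; Pham loses to Ruiz; Okafor loses to Pham; Osei loses to Ruiz); the cycle Ruiz > Pham > Okafor > Ruiz rules out a Condorcet winner.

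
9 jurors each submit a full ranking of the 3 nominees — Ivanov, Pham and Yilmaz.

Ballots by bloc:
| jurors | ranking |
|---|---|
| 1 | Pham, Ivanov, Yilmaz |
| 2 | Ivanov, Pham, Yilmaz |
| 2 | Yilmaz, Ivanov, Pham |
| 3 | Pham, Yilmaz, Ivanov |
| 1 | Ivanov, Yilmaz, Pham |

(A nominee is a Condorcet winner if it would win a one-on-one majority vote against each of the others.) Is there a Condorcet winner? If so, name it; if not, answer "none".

Pairwise majorities:
Ivanov vs Pham: Ivanov wins 5–4.
Ivanov vs Yilmaz: 1+2+1 = 4 for Ivanov, 5 for Yilmaz — Yilmaz by 5–4.
Pham–Yilmaz: Pham 6–3.
Every nominee loses at least once (Ivanov loses to Yilmaz; Pham loses to Ivanov; Yilmaz loses to Pham). The majority relation contains the cycle Ivanov beats Pham beats Yilmaz beats Ivanov, so there is no Condorcet winner.

none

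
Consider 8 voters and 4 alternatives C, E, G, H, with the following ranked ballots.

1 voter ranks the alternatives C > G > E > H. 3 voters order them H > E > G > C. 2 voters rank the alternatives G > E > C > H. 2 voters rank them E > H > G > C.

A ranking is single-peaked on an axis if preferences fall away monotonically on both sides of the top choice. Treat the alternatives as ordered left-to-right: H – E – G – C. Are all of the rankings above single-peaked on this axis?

Axis positions: H=1, E=2, G=3, C=4.
Faction 1 (peak C at position 4): ranking walks positions 4-3-2-1, expanding outward from the peak — single-peaked.
Faction 2 (peak H at position 1): ranking walks positions 1-2-3-4, expanding outward from the peak — single-peaked.
Faction 3 (peak G at position 3): ranking walks positions 3-2-4-1, expanding outward from the peak — single-peaked.
Faction 4 (peak E at position 2): ranking walks positions 2-1-3-4, expanding outward from the peak — single-peaked.
Every ranking is single-peaked on this axis.

yes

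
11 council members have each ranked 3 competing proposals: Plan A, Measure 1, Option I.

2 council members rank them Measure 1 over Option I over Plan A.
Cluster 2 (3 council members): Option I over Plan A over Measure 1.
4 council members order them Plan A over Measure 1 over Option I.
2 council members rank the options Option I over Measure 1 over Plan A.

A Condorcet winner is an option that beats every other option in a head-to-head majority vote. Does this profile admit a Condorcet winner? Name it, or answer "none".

none

Head-to-head results (11 council members):
Plan A vs Measure 1: Plan A, 7–4.
Plan A vs Option I: Option I wins 7–4.
Measure 1–Option I: Measure 1 6–5.
Each option drops at least one matchup (Plan A loses to Option I; Measure 1 loses to Plan A; Option I loses to Measure 1); the cycle Plan A beats Measure 1 beats Option I beats Plan A rules out a Condorcet winner.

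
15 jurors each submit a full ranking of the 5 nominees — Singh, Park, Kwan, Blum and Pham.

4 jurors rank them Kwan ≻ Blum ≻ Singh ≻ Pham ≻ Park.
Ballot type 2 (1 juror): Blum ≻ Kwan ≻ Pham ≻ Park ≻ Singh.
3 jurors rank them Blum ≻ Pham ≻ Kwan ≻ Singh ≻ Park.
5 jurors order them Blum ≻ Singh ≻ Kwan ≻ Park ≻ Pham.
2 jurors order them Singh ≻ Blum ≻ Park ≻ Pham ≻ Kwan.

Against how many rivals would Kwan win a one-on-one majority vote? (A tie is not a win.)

3

Kwan against each rival (15 jurors):
Kwan vs Singh: Kwan preferred on 4+1+3 = 8 ballots; Kwan wins 8–7.
Kwan–Park: Kwan 13–2.
Kwan vs Blum: 4 for Kwan, 11 for Blum — Blum by 11–4.
Kwan–Pham: Kwan 10–5.
Kwan beats Singh, Park, Pham; loses to Blum — 3 pairwise wins.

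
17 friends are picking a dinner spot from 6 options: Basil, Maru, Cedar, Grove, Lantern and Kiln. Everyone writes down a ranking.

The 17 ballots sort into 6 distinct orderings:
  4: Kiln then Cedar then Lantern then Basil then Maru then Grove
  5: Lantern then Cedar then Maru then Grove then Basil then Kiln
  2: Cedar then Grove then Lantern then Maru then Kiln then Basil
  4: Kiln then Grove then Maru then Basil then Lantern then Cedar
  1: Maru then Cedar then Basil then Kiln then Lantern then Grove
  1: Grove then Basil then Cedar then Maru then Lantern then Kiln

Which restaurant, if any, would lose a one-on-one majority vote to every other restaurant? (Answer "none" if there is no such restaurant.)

Basil

Head-to-head results (17 friends):
Basil vs Maru: Basil preferred on 4+1 = 5 ballots; Maru wins 12–5.
Basil vs Cedar: 4+1 = 5 for Basil, 12 for Cedar — Cedar by 12–5.
Basil vs Grove: Basil preferred on 4+1 = 5 ballots; Grove wins 12–5.
Basil vs Lantern: Lantern wins 11–6.
Basil vs Kiln: Basil preferred on 5+1+1 = 7 ballots; Kiln wins 10–7.
Maru vs Cedar: Cedar, 12–5.
Maru vs Grove: Maru is ranked higher on 4+5+1 = 10 ballots, Grove on 7. Maru wins 10–7.
Maru vs Lantern: Lantern wins 11–6.
Maru vs Kiln: 9 to 8, Maru.
Cedar vs Grove: 12 to 5, Cedar.
Cedar vs Lantern: Lantern wins 9–8.
Cedar vs Kiln: Cedar is ranked higher on 5+2+1+1 = 9 ballots, Kiln on 8. Cedar wins 9–8.
Grove vs Lantern: Lantern wins 10–7.
Grove vs Kiln: Kiln, 9–8.
Lantern vs Kiln: Kiln wins 9–8.
Only Basil has no wins; Basil is the Condorcet loser.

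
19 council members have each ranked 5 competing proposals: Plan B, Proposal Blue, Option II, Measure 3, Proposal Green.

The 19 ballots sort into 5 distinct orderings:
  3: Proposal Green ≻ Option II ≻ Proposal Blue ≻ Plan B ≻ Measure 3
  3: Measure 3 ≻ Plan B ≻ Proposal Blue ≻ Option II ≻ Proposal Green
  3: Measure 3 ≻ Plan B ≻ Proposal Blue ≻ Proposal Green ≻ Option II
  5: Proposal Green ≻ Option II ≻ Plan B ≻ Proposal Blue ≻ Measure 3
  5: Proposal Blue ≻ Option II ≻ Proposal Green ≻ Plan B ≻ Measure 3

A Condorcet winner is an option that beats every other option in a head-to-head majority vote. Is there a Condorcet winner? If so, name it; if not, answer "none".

Check each pair by majority over 19 ballots:
Plan B vs Proposal Blue: 3+3+5 = 11 for Plan B, 8 for Proposal Blue — Plan B by 11–8.
Plan B vs Option II: Plan B preferred on 3+3 = 6 ballots; Option II wins 13–6.
Plan B vs Measure 3: 3+5+5 = 13 for Plan B, 6 for Measure 3 — Plan B by 13–6.
Plan B–Proposal Green: Proposal Green 13–6.
Proposal Blue vs Option II: Proposal Blue is ranked higher on 3+3+5 = 11 ballots, Option II on 8. Proposal Blue wins 11–8.
Proposal Blue vs Measure 3: Proposal Blue is ranked higher on 3+5+5 = 13 ballots, Measure 3 on 6. Proposal Blue wins 13–6.
Proposal Blue vs Proposal Green: 3+3+5 = 11 for Proposal Blue, 8 for Proposal Green — Proposal Blue by 11–8.
Option II vs Measure 3: Option II preferred on 3+5+5 = 13 ballots; Option II wins 13–6.
Option II vs Proposal Green: Proposal Green, 11–8.
Measure 3–Proposal Green: Proposal Green 13–6.
No option is unbeaten: Plan B loses to Option II; Proposal Blue loses to Plan B; Option II loses to Proposal Blue; Measure 3 loses to Plan B; Proposal Green loses to Proposal Blue. In particular Plan B → Proposal Blue → Option II → Plan B is a majority cycle — no Condorcet winner exists.

none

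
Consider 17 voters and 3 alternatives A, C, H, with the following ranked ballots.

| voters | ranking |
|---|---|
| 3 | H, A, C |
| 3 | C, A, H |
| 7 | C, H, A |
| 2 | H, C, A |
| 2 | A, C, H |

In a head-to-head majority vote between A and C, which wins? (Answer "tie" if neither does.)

C

Ballots ranking A above C: 3 + 2 = 5.
Ballots ranking C above A: 17 − 5 = 12.
C wins the head-to-head 12–5.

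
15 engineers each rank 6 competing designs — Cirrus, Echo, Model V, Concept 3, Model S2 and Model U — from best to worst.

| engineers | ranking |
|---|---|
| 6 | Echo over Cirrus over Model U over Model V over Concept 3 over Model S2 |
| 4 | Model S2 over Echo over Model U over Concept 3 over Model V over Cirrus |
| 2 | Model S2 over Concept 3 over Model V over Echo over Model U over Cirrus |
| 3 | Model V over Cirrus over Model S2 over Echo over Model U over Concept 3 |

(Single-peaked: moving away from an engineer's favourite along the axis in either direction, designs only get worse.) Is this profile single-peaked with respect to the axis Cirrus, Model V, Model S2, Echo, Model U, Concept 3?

no

Axis positions: Cirrus=1, Model V=2, Model S2=3, Echo=4, Model U=5, Concept 3=6.
Cluster 1: ranking walks positions 4-1-5-2-6-3; Cirrus is ranked above Model S2 even though Model S2 lies between Cirrus and the peak Echo on the axis — preferences dip and rise again. Not single-peaked.
Cluster 2 (peak Model S2 at position 3): ranking walks positions 3-4-5-6-2-1, expanding outward from the peak — single-peaked.
Cluster 3: ranking walks positions 3-6-2-4-5-1; Concept 3 is ranked above Echo even though Echo lies between Concept 3 and the peak Model S2 on the axis — preferences dip and rise again. Not single-peaked.
Cluster 4 (peak Model V at position 2): ranking walks positions 2-1-3-4-5-6, expanding outward from the peak — single-peaked.
Cluster 1 violates single-peakedness, so the profile is not single-peaked on this axis.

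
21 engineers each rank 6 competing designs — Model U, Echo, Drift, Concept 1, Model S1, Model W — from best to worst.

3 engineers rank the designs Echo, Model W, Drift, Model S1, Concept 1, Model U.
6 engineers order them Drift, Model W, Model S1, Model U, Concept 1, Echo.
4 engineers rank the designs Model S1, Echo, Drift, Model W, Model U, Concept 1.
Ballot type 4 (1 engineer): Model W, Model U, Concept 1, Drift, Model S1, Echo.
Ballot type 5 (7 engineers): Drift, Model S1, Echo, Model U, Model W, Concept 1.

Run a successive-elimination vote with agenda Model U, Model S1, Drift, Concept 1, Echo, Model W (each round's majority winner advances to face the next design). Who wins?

Round 1: Model U vs Model S1 — 1–20, Model S1 advances.
Round 2: Model S1 vs Drift — 4–17, Drift advances.
Round 3: Drift vs Concept 1 — 20–1, Drift advances.
Round 4: Drift vs Echo — 14–7, Drift advances.
Round 5: Drift vs Model W — 17–4, Drift advances.
Drift survives the agenda.

Drift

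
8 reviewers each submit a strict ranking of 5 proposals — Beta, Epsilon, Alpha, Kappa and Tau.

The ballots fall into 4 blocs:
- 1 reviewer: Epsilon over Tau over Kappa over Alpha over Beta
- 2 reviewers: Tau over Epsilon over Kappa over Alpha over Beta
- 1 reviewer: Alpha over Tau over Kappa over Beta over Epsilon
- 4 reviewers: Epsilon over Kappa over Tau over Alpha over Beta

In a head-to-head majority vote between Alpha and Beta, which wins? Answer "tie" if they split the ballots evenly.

Ballots ranking Alpha above Beta: 1 + 2 + 1 + 4 = 8.
Ballots ranking Beta above Alpha: 8 − 8 = 0.
Alpha wins the head-to-head 8–0.

Alpha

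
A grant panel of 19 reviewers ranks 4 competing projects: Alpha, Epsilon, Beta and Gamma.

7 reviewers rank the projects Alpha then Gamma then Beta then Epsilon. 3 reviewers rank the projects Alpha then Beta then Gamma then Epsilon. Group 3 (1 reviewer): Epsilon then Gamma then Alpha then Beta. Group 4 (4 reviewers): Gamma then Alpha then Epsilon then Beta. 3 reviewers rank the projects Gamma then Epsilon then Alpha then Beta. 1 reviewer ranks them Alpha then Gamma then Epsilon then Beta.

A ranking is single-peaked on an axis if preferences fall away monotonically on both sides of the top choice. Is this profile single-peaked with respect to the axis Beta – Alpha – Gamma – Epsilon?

Axis positions: Beta=1, Alpha=2, Gamma=3, Epsilon=4.
Group 1 (peak Alpha at position 2): ranking walks positions 2-3-1-4, expanding outward from the peak — single-peaked.
Group 2 (peak Alpha at position 2): ranking walks positions 2-1-3-4, expanding outward from the peak — single-peaked.
Group 3 (peak Epsilon at position 4): ranking walks positions 4-3-2-1, expanding outward from the peak — single-peaked.
Group 4 (peak Gamma at position 3): ranking walks positions 3-2-4-1, expanding outward from the peak — single-peaked.
Group 5 (peak Gamma at position 3): ranking walks positions 3-4-2-1, expanding outward from the peak — single-peaked.
Group 6 (peak Alpha at position 2): ranking walks positions 2-3-4-1, expanding outward from the peak — single-peaked.
Every ranking is single-peaked on this axis.

yes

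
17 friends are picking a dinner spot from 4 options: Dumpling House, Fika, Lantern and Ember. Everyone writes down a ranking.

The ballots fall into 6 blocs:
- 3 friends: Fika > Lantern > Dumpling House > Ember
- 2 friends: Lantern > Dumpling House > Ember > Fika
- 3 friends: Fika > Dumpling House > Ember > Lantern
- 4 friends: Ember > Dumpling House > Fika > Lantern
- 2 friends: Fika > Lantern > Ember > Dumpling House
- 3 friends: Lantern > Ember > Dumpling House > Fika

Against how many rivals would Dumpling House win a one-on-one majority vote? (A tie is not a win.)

Dumpling House against each rival (17 friends):
Dumpling House vs Fika: Dumpling House wins 9–8.
Dumpling House vs Lantern: 3+4 = 7 for Dumpling House, 10 for Lantern — Lantern by 10–7.
Dumpling House–Ember: Ember 9–8.
Dumpling House beats Fika; loses to Lantern, Ember — 1 pairwise win.

1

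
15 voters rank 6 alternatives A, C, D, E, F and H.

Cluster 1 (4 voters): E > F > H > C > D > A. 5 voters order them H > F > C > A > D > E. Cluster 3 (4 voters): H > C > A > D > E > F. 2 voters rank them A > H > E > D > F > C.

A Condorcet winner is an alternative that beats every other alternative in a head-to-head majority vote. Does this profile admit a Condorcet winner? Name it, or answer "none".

H

Check each pair by majority over 15 ballots:
A–C: C 13–2.
A vs D: A, 11–4.
A vs E: A, 11–4.
A–F: F 9–6.
A vs H: H, 13–2.
C vs D: C, 13–2.
C–E: C 9–6.
C vs F: F wins 11–4.
C–H: H 15–0.
D vs E: D, 9–6.
D vs F: F, 9–6.
D vs H: H, 15–0.
E vs F: E, 10–5.
E vs H: H, 11–4.
F vs H: H wins 11–4.
Only H has no losses; H is the Condorcet winner.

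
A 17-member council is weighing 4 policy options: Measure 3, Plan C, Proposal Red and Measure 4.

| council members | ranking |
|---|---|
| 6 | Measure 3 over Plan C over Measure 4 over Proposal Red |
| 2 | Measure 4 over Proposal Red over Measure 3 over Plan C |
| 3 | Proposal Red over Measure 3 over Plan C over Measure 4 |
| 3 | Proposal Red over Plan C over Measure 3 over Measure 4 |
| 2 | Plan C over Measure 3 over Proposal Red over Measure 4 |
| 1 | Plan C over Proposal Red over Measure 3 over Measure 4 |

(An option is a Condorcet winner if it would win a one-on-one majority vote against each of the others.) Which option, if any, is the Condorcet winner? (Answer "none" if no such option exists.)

none

Check each pair by majority over 17 ballots:
Measure 3 vs Plan C: Measure 3, 11–6.
Measure 3 vs Proposal Red: Proposal Red wins 9–8.
Measure 3–Measure 4: Measure 3 15–2.
Plan C vs Proposal Red: 6+2+1 = 9 for Plan C, 8 for Proposal Red — Plan C by 9–8.
Plan C vs Measure 4: Plan C, 15–2.
Proposal Red–Measure 4: Proposal Red 9–8.
Each option drops at least one matchup (Measure 3 loses to Proposal Red; Plan C loses to Measure 3; Proposal Red loses to Plan C; Measure 4 loses to Measure 3); the cycle Measure 3 beats Plan C beats Proposal Red beats Measure 3 rules out a Condorcet winner.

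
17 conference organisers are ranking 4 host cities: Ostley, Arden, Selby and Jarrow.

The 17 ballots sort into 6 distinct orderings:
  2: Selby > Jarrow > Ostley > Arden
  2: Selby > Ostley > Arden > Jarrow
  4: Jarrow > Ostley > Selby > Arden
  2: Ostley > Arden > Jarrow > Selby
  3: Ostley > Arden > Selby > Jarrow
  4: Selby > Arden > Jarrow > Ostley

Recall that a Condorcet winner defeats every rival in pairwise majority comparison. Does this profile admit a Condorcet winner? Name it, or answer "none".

Check each pair by majority over 17 ballots:
Ostley vs Arden: 2+2+4+2+3 = 13 for Ostley, 4 for Arden — Ostley by 13–4.
Ostley vs Selby: Ostley is ranked higher on 4+2+3 = 9 ballots, Selby on 8. Ostley wins 9–8.
Ostley vs Jarrow: 7 to 10, Jarrow.
Arden vs Selby: Arden is ranked higher on 2+3 = 5 ballots, Selby on 12. Selby wins 12–5.
Arden vs Jarrow: Arden is ranked higher on 2+2+3+4 = 11 ballots, Jarrow on 6. Arden wins 11–6.
Selby vs Jarrow: Selby is ranked higher on 2+2+3+4 = 11 ballots, Jarrow on 6. Selby wins 11–6.
Every city loses at least once (Ostley loses to Jarrow; Arden loses to Ostley; Selby loses to Ostley; Jarrow loses to Arden). The majority relation contains the cycle Ostley → Arden → Jarrow → Ostley, so there is no Condorcet winner.

none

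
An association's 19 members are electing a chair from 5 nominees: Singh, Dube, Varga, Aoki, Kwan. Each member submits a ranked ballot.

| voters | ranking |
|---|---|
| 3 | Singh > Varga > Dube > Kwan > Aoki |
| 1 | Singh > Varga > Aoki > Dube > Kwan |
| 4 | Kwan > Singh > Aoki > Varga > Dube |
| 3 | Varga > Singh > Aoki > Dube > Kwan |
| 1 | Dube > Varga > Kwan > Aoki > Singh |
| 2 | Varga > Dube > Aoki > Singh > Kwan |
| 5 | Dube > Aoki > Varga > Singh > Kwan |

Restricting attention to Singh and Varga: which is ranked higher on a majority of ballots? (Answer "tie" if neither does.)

Varga

Ballots ranking Singh above Varga: 3 + 1 + 4 = 8.
Ballots ranking Varga above Singh: 19 − 8 = 11.
Varga wins the head-to-head 11–8.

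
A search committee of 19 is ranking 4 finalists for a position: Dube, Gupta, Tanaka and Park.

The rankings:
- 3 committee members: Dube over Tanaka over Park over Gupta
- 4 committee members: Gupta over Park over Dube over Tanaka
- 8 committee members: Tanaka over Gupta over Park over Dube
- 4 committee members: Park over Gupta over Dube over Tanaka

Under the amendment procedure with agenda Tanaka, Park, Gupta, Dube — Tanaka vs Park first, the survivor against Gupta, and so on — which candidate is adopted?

Dube

Round 1: Tanaka vs Park — 11–8, Tanaka advances.
Round 2: Tanaka vs Gupta — 11–8, Tanaka advances.
Round 3: Tanaka vs Dube — 8–11, Dube advances.
Dube survives the agenda.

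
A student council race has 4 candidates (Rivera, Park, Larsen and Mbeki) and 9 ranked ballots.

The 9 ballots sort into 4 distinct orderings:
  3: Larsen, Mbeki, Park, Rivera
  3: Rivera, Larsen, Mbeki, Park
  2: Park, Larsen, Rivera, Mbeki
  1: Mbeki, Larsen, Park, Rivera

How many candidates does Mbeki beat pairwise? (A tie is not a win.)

Mbeki against each rival (9 voters):
Mbeki vs Rivera: Mbeki preferred on 3+1 = 4 ballots; Rivera wins 5–4.
Mbeki vs Park: Mbeki is ranked higher on 3+3+1 = 7 ballots, Park on 2. Mbeki wins 7–2.
Mbeki–Larsen: Larsen 8–1.
Mbeki beats Park; loses to Rivera, Larsen — 1 pairwise win.

1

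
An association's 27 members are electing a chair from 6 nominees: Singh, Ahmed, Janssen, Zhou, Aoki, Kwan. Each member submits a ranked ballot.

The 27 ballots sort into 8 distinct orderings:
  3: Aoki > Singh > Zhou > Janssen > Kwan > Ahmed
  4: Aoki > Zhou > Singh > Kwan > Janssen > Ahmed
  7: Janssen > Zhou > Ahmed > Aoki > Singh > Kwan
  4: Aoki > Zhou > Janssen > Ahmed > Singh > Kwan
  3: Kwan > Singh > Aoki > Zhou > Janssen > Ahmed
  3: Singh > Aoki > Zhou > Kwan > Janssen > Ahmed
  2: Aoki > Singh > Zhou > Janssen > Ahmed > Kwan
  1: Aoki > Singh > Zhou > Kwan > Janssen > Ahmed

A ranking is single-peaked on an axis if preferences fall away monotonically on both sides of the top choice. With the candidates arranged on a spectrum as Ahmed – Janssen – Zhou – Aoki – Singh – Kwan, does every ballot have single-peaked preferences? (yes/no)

Axis positions: Ahmed=1, Janssen=2, Zhou=3, Aoki=4, Singh=5, Kwan=6.
Group 1 (peak Aoki at position 4): ranking walks positions 4-5-3-2-6-1, expanding outward from the peak — single-peaked.
Group 2 (peak Aoki at position 4): ranking walks positions 4-3-5-6-2-1, expanding outward from the peak — single-peaked.
Group 3 (peak Janssen at position 2): ranking walks positions 2-3-1-4-5-6, expanding outward from the peak — single-peaked.
Group 4 (peak Aoki at position 4): ranking walks positions 4-3-2-1-5-6, expanding outward from the peak — single-peaked.
Group 5 (peak Kwan at position 6): ranking walks positions 6-5-4-3-2-1, expanding outward from the peak — single-peaked.
Group 6 (peak Singh at position 5): ranking walks positions 5-4-3-6-2-1, expanding outward from the peak — single-peaked.
Group 7 (peak Aoki at position 4): ranking walks positions 4-5-3-2-1-6, expanding outward from the peak — single-peaked.
Group 8 (peak Aoki at position 4): ranking walks positions 4-5-3-6-2-1, expanding outward from the peak — single-peaked.
Every ranking is single-peaked on this axis.

yes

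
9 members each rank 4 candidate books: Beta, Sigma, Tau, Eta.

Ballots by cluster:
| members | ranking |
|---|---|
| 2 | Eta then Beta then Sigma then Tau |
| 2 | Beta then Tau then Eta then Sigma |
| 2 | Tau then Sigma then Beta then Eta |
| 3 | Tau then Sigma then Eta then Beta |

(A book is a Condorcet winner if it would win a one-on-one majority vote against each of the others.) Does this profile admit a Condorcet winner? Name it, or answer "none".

Tau

Pairwise majorities:
Beta vs Sigma: Beta is ranked higher on 2+2 = 4 ballots, Sigma on 5. Sigma wins 5–4.
Beta vs Tau: 4 to 5, Tau.
Beta vs Eta: 2+2 = 4 for Beta, 5 for Eta — Eta by 5–4.
Sigma vs Tau: 2 to 7, Tau.
Sigma vs Eta: 2+3 = 5 for Sigma, 4 for Eta — Sigma by 5–4.
Tau vs Eta: Tau preferred on 2+2+3 = 7 ballots; Tau wins 7–2.
Tau wins every pairwise contest, so Tau is the Condorcet winner.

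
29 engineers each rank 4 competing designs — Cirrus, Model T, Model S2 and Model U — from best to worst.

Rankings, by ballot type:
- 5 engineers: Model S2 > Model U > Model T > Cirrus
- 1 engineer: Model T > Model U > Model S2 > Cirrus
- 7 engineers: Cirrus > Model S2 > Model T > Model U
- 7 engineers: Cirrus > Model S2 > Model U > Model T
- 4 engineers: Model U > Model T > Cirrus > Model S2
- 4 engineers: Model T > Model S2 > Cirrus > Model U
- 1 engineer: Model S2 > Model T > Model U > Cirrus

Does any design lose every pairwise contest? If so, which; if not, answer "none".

none

Pairwise majorities:
Cirrus vs Model T: 14 to 15, Model T.
Cirrus vs Model S2: Cirrus, 18–11.
Cirrus vs Model U: Cirrus, 18–11.
Model T vs Model S2: Model T is ranked higher on 1+4+4 = 9 ballots, Model S2 on 20. Model S2 wins 20–9.
Model T vs Model U: Model T is ranked higher on 1+7+4+1 = 13 ballots, Model U on 16. Model U wins 16–13.
Model S2 vs Model U: Model S2 preferred on 5+7+7+4+1 = 24 ballots; Model S2 wins 24–5.
Every design wins at least one matchup (Cirrus beats Model S2; Model T beats Cirrus; Model S2 beats Model T; Model U beats Model T), so there is no Condorcet loser.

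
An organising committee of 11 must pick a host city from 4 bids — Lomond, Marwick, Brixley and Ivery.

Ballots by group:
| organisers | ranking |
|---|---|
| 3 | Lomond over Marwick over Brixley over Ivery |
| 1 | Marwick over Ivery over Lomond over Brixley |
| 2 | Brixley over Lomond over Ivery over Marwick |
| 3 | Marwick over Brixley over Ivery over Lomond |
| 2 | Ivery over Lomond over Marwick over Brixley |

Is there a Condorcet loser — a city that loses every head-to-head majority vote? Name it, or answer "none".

Pairwise majorities:
Lomond vs Marwick: Lomond, 7–4.
Lomond vs Brixley: 3+1+2 = 6 for Lomond, 5 for Brixley — Lomond by 6–5.
Lomond–Ivery: Ivery 6–5.
Marwick vs Brixley: Marwick, 9–2.
Marwick vs Ivery: 3+1+3 = 7 for Marwick, 4 for Ivery — Marwick by 7–4.
Brixley vs Ivery: Brixley is ranked higher on 3+2+3 = 8 ballots, Ivery on 3. Brixley wins 8–3.
No city is winless: Lomond beats Marwick; Marwick beats Brixley; Brixley beats Ivery; Ivery beats Lomond. There is no Condorcet loser.

none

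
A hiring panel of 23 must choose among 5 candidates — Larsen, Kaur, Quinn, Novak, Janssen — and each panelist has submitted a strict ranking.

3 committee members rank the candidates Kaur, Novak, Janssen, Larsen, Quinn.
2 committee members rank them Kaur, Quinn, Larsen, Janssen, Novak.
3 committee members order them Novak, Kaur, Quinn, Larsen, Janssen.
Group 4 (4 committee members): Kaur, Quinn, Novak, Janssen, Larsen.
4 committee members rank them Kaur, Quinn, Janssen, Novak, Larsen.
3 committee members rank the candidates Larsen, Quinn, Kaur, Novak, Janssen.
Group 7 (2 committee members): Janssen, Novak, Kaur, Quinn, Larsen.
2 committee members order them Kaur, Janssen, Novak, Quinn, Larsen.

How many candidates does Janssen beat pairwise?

Janssen against each rival (23 committee members):
Janssen–Larsen: Janssen 15–8.
Janssen vs Kaur: Janssen is ranked higher on 2 ballots, Kaur on 21. Kaur wins 21–2.
Janssen vs Quinn: Quinn, 16–7.
Janssen vs Novak: 10 to 13, Novak.
Janssen beats Larsen; loses to Kaur, Quinn, Novak — 1 pairwise win.

1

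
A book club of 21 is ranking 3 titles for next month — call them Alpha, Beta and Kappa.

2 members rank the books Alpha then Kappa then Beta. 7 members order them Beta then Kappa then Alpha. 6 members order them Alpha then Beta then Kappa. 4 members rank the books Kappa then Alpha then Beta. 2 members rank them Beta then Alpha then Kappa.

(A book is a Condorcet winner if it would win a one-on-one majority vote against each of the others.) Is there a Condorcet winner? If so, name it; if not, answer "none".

none

Check each pair by majority over 21 ballots:
Alpha vs Beta: 2+6+4 = 12 for Alpha, 9 for Beta — Alpha by 12–9.
Alpha vs Kappa: Kappa wins 11–10.
Beta vs Kappa: Beta is ranked higher on 7+6+2 = 15 ballots, Kappa on 6. Beta wins 15–6.
Each book drops at least one matchup (Alpha loses to Kappa; Beta loses to Alpha; Kappa loses to Beta); the cycle Alpha beats Beta beats Kappa beats Alpha rules out a Condorcet winner.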